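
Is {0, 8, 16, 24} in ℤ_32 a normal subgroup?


H = {0, 8, 16, 24} in ℤ_32
ℤ_32 is abelian; every subgroup of an abelian group is normal

Yes, normal subgroup


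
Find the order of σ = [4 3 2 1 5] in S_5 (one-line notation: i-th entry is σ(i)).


Cycle decomposition: (1 4) (2 3)
Cycle lengths: 2, 2
Order = lcm(2, 2) = 2

ord(σ) = 2


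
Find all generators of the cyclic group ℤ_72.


g generates ℤ_n iff gcd(g,n) = 1
Prime factors of 72: 2, 3
Generators are g ∈ {1,...,71} not divisible by any of these primes.
Generators: {1, 5, 7, 11, 13, 17, 19, 23, 25, 29, 31, 35, 37, 41, 43, 47, 49, 53, 55, 59, 61, 65, 67, 71}
Number of generators = φ(72) = 24

Generators of ℤ_72 = {1, 5, 7, 11, 13, 17, 19, 23, 25, 29, 31, 35, 37, 41, 43, 47, 49, 53, 55, 59, 61, 65, 67, 71}


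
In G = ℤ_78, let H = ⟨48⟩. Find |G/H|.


|⟨48⟩| = n / gcd(48, 78) = 78 / 6 = 13
H is normal (ℤ_78 is abelian).
|G/H| = |G| / |H| = 78 / 13 = 6

|G/H| = 6


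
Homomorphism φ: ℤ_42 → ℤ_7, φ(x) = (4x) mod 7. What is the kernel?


Kernel = preimage of identity
ker(φ) = {x ∈ ℤ_42 : 4x ≡ 0 (mod 7)}. Since 7 | 42, φ is well-defined. The kernel is the cyclic subgroup ⟨7⟩ of ℤ_42 (order 6), i.e. {0, 7, 14, 21, 28, 35}

ker(φ) = {0, 7, 14, 21, 28, 35}


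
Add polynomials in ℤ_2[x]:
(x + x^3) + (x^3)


Add coefficients mod 2:
x^0: 0 + 0 = 0 (mod 2)
x^1: 1 + 0 = 1 (mod 2)
x^2: 0 + 0 = 0 (mod 2)
x^3: 1 + 1 = 0 (mod 2)
Result: x

f + g = x


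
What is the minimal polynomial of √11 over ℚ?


√11 satisfies x² - 11 = 0, irreducible over ℚ since 11 is squarefree

Minimal polynomial: x² - 11


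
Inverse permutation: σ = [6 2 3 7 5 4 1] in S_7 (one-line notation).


To find σ⁻¹, swap domain and range:
σ(1) = 6 → σ⁻¹(6) = 1
σ(2) = 2 → σ⁻¹(2) = 2
σ(3) = 3 → σ⁻¹(3) = 3
σ(4) = 7 → σ⁻¹(7) = 4
σ(5) = 5 → σ⁻¹(5) = 5
σ(6) = 4 → σ⁻¹(4) = 6
σ(7) = 1 → σ⁻¹(1) = 7

σ⁻¹ = [7 2 3 6 5 1 4]


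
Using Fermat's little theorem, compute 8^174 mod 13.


Fermat's little theorem: if p is prime and gcd(a,p)=1, then a^(p-1) ≡ 1 (mod p)
p = 13 is prime, gcd(8,13) = 1
Reduce exponent: 174 mod 12 = 6
So 8^174 ≡ 8^6 (mod 13)
8^6 mod 13 = 12

8^174 ≡ 12 (mod 13)


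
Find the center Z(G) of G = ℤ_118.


Z(G) = {g ∈ G | gx = xg for all x ∈ G}
ℤ_118 is abelian, so Z(G) = G

Z(ℤ_118) = ℤ_118


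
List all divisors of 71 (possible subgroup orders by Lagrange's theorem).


Lagrange's theorem: |H| divides |G|
|G| = 71
Divisors of 71: 1, 71

Possible subgroup orders: {1, 71}


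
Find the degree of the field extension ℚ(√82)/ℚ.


√82 has minimal polynomial x² - 82 (irreducible over ℚ since 82 is squarefree)

[ℚ(√82)/ℚ] = 2


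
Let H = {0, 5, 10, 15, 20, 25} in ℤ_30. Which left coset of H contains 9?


9 + H = {9 + h (mod 30) : h ∈ H}
9+0=9, 9+5=14, 9+10=19, 9+15=24, 9+20=29, 9+25=4
9 + H = {4, 9, 14, 19, 24, 29} = 4 + H

9 + H = {4, 9, 14, 19, 24, 29}


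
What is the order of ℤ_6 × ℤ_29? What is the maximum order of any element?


|ℤ_6 × ℤ_29| = 6 × 29 = 174
Max element order = lcm(6,29) = 174
Cyclic? Yes (gcd=1)

|ℤ_6×ℤ_29| = 174, max element order = 174


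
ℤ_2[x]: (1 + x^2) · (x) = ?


Expand and collect like terms; reduce coefficients mod 2:
x^0: 1·0 = 0 ≡ 0 (mod 2)
x^1: 1·1 + 0·0 = 1 ≡ 1 (mod 2)
x^2: 0·1 + 1·0 = 0 ≡ 0 (mod 2)
x^3: 1·1 = 1 ≡ 1 (mod 2)
Result: x + x^3

f · g = x + x^3


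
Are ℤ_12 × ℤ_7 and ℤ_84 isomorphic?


Comparing ℤ_12 × ℤ_7 and ℤ_84:
gcd(12,7) = 1, so ℤ_12 × ℤ_7 ≅ ℤ_84 (CRT)

Yes, ℤ_12 × ℤ_7 ≅ ℤ_84


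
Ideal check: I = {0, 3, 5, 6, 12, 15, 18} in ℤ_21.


Check ideal conditions for I = {0, 3, 5, 6, 12, 15, 18} in ℤ_21:
(1) I is an additive subgroup? No
(2) For r ∈ ℤ_21 and a ∈ I: r·a ∈ I? No  [counterexample: r=2, a=5, r·a mod 21 = 10 ∉ I]

No, I is not an ideal of ℤ_21


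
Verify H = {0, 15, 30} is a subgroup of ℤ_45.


Subgroup test for H = {0, 15, 30} in (ℤ_45, +):
(1) 0 ∈ H? Yes
(2) Closure: for all a,b ∈ H, (a+b) mod 45 ∈ H? Yes
(3) Inverses: for all a ∈ H, -a mod 45 ∈ H? Yes

Yes, H is a subgroup of ℤ_45


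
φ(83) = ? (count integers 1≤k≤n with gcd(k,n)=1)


Factor n: 83 = 83
φ(n) = n · ∏(1 - 1/p) over distinct primes p | n
φ(83) = 83 · (1 - 1/83) = 82

φ(83) = 82


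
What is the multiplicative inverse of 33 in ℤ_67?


Use the extended Euclidean algorithm to write 1 = 33·s + 67·t; then s mod 67 is the inverse.
Euclidean algorithm:
  33 = 0·67 + 33
  67 = 2·33 + 1
  33 = 33·1 + 0
gcd(33,67) = 1
Back-substitution gives: 33·(-2) + 67·(1) = 1
So 33⁻¹ ≡ -2 ≡ 65 (mod 67)
Check: 33 × 65 = 2145 ≡ 1 (mod 67) ✓

33⁻¹ ≡ 65 (mod 67)


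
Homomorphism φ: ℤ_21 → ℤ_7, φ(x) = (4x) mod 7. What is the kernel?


Kernel = preimage of identity
ker(φ) = {x ∈ ℤ_21 : 4x ≡ 0 (mod 7)}. Since 7 | 21, φ is well-defined. The kernel is the cyclic subgroup ⟨7⟩ of ℤ_21 (order 3), i.e. {0, 7, 14}

ker(φ) = {0, 7, 14}


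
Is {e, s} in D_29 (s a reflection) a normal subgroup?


H = {e, s} in D_29 (s a reflection)
r·s·r⁻¹ = sr⁻² ≠ s for n ≥ 3, so {e, s} is not closed under conjugation

No, not a normal subgroup


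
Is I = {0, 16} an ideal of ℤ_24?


Check ideal conditions for I = {0, 16} in ℤ_24:
(1) I is an additive subgroup? No
(2) For r ∈ ℤ_24 and a ∈ I: r·a ∈ I? No  [counterexample: r=2, a=16, r·a mod 24 = 8 ∉ I]

No, I is not an ideal of ℤ_24


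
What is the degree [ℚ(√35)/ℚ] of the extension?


√35 has minimal polynomial x² - 35 (irreducible over ℚ since 35 is squarefree)

[ℚ(√35)/ℚ] = 2


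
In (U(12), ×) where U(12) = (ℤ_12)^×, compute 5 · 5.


Operation: multiplication mod 12
5 · 5 = (a × b) mod 12 with a = 5, b = 5

5 · 5 = 1


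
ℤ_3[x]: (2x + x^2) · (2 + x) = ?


Expand and collect like terms; reduce coefficients mod 3:
x^0: 0·2 = 0 ≡ 0 (mod 3)
x^1: 0·1 + 2·2 = 4 ≡ 1 (mod 3)
x^2: 2·1 + 1·2 = 4 ≡ 1 (mod 3)
x^3: 1·1 = 1 ≡ 1 (mod 3)
Result: x + x^2 + x^3

f · g = x + x^2 + x^3


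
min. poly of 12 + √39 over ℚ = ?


Let α = 12 + √39. Then α - 12 = √39, so (α - 12)² = 39, giving α² - 24α + 105 = 0. Degree 2 and α ∉ ℚ, so this is the minimal polynomial.

Minimal polynomial: x² - 24x + 105


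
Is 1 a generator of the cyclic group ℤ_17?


g generates ℤ_n iff gcd(g, n) = 1
gcd(1, 17) = 1
Since gcd = 1, 1 is a generator.

Yes, 1 generates ℤ_17


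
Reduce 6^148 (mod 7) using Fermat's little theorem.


Fermat's little theorem: if p is prime and gcd(a,p)=1, then a^(p-1) ≡ 1 (mod p)
p = 7 is prime, gcd(6,7) = 1
Reduce exponent: 148 mod 6 = 4
So 6^148 ≡ 6^4 (mod 7)
6^4 mod 7 = 1

6^148 ≡ 1 (mod 7)


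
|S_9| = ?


|S_n| = n! (number of permutations of n symbols)
|S_9| = 9! = 362880

|S_9| = 362880


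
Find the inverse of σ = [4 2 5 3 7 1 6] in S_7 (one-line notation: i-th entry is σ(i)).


To find σ⁻¹, swap domain and range:
σ(1) = 4 → σ⁻¹(4) = 1
σ(2) = 2 → σ⁻¹(2) = 2
σ(3) = 5 → σ⁻¹(5) = 3
σ(4) = 3 → σ⁻¹(3) = 4
σ(5) = 7 → σ⁻¹(7) = 5
σ(6) = 1 → σ⁻¹(1) = 6
σ(7) = 6 → σ⁻¹(6) = 7

σ⁻¹ = [6 2 4 1 3 7 5]


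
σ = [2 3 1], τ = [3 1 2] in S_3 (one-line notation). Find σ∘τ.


σ∘τ: apply τ first, then σ
1 →τ 3 →σ 1
2 →τ 1 →σ 2
3 →τ 2 →σ 3

σ∘τ = [1 2 3]


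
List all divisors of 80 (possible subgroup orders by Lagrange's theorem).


Lagrange's theorem: |H| divides |G|
|G| = 80
Divisors of 80: 1, 2, 4, 5, 8, 10, 16, 20, 40, 80

Possible subgroup orders: {1, 2, 4, 5, 8, 10, 16, 20, 40, 80}


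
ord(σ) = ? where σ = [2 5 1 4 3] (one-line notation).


Cycle decomposition: (1 2 5 3)
Cycle lengths: 4
Order = lcm(4) = 4

ord(σ) = 4


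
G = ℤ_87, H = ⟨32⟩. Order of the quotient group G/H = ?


|⟨32⟩| = n / gcd(32, 87) = 87 / 1 = 87
H is normal (ℤ_87 is abelian).
|G/H| = |G| / |H| = 87 / 87 = 1

|G/H| = 1


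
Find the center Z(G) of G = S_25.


Z(G) = {g ∈ G | gx = xg for all x ∈ G}
S_n is non-abelian for n ≥ 3; Z(S_25) is trivial

Z(S_25) = {e}


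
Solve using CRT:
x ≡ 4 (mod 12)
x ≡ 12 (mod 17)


m₁ = 12, m₂ = 17, gcd = 1, so CRT applies. M = m₁·m₂ = 204
Let M₁ = M/m₁ = 17, M₂ = M/m₂ = 12
Find y₁ ≡ M₁⁻¹ (mod m₁): 17⁻¹ ≡ 5 (mod 12)
Find y₂ ≡ M₂⁻¹ (mod m₂): 12⁻¹ ≡ 10 (mod 17)
x = a₁·M₁·y₁ + a₂·M₂·y₂ = 4·17·5 + 12·12·10 = 1780
Reduce mod 204: x ≡ 148
Check: 148 mod 12 = 4 ✓, 148 mod 17 = 12 ✓

x ≡ 148 (mod 204)


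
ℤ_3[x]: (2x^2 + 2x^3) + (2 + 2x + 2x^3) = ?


Add coefficients mod 3:
x^0: 0 + 2 = 2 (mod 3)
x^1: 0 + 2 = 2 (mod 3)
x^2: 2 + 0 = 2 (mod 3)
x^3: 2 + 2 = 1 (mod 3)
Result: 2 + 2x + 2x^2 + x^3

f + g = 2 + 2x + 2x^2 + x^3


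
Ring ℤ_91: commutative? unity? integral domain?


ℤ_91 is a commutative ring with unity 1; 91 = 7×13 is composite, so 7·13 ≡ 0 gives zero divisors (not an integral domain)
Commutative: Yes
Integral domain: No
Has unity: Yes

ℤ_91: Commutative=Yes, Unity=Yes


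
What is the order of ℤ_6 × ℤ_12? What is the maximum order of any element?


|ℤ_6 × ℤ_12| = 6 × 12 = 72
Max element order = lcm(6,12) = 12
Cyclic? No (gcd=6)

|ℤ_6×ℤ_12| = 72, max element order = 12


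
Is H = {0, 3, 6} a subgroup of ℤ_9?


Subgroup test for H = {0, 3, 6} in (ℤ_9, +):
(1) 0 ∈ H? Yes
(2) Closure: for all a,b ∈ H, (a+b) mod 9 ∈ H? Yes
(3) Inverses: for all a ∈ H, -a mod 9 ∈ H? Yes

Yes, H is a subgroup of ℤ_9


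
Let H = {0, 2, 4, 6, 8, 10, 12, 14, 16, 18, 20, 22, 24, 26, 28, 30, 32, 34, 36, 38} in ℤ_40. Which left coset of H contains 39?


39 + H = {39 + h (mod 40) : h ∈ H}
39+0=39, 39+2=1, 39+4=3, 39+6=5, 39+8=7, 39+10=9, 39+12=11, 39+14=13, 39+16=15, 39+18=17, 39+20=19, 39+22=21, 39+24=23, 39+26=25, 39+28=27, 39+30=29, 39+32=31, 39+34=33, 39+36=35, 39+38=37
39 + H = {1, 3, 5, 7, 9, 11, 13, 15, 17, 19, 21, 23, 25, 27, 29, 31, 33, 35, 37, 39} = 1 + H

39 + H = {1, 3, 5, 7, 9, 11, 13, 15, 17, 19, 21, 23, 25, 27, 29, 31, 33, 35, 37, 39}


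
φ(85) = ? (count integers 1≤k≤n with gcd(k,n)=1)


Factor n: 85 = 5 × 17
φ(n) = n · ∏(1 - 1/p) over distinct primes p | n
φ(85) = 85 · (1 - 1/5) · (1 - 1/17) = 64

φ(85) = 64


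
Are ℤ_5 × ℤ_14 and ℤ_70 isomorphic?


Comparing ℤ_5 × ℤ_14 and ℤ_70:
gcd(5,14) = 1, so ℤ_5 × ℤ_14 ≅ ℤ_70 (CRT)

Yes, ℤ_5 × ℤ_14 ≅ ℤ_70


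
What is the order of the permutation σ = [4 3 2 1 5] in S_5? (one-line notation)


Cycle decomposition: (1 4) (2 3)
Cycle lengths: 2, 2
Order = lcm(2, 2) = 2

ord(σ) = 2


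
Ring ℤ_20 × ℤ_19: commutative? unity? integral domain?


Direct product ring; commutative with unity (1,1); but (1,0)·(0,1) = (0,0) gives zero divisors, so not an integral domain
Commutative: Yes
Integral domain: No
Has unity: Yes

ℤ_20 × ℤ_19: Commutative=Yes, Unity=Yes


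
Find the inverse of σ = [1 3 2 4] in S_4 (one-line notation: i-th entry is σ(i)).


To find σ⁻¹, swap domain and range:
σ(1) = 1 → σ⁻¹(1) = 1
σ(2) = 3 → σ⁻¹(3) = 2
σ(3) = 2 → σ⁻¹(2) = 3
σ(4) = 4 → σ⁻¹(4) = 4

σ⁻¹ = [1 3 2 4]


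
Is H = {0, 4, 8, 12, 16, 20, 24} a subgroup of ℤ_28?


Subgroup test for H = {0, 4, 8, 12, 16, 20, 24} in (ℤ_28, +):
(1) 0 ∈ H? Yes
(2) Closure: for all a,b ∈ H, (a+b) mod 28 ∈ H? Yes
(3) Inverses: for all a ∈ H, -a mod 28 ∈ H? Yes

Yes, H is a subgroup of ℤ_28


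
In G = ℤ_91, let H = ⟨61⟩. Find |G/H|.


|⟨61⟩| = n / gcd(61, 91) = 91 / 1 = 91
H is normal (ℤ_91 is abelian).
|G/H| = |G| / |H| = 91 / 91 = 1

|G/H| = 1


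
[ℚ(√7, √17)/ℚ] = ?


[ℚ(√7,√17):ℚ] = [ℚ(√7,√17):ℚ(√7)]·[ℚ(√7):ℚ] = 2·2 = 4

[ℚ(√7, √17)/ℚ] = 4


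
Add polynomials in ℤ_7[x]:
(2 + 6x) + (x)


Add coefficients mod 7:
x^0: 2 + 0 = 2 (mod 7)
x^1: 6 + 1 = 0 (mod 7)
Result: 2

f + g = 2


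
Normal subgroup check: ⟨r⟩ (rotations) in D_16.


H = ⟨r⟩ (rotations) in D_16
The rotation subgroup ⟨r⟩ has index 2 in D_16, so it is normal

Yes, normal subgroup


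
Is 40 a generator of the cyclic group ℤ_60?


g generates ℤ_n iff gcd(g, n) = 1
gcd(40, 60) = 20
Since gcd = 20 ≠ 1, ⟨40⟩ has order 3 < 60, so 40 is not a generator.

No, 40 does not generate ℤ_60


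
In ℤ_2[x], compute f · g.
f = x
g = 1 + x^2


Expand and collect like terms; reduce coefficients mod 2:
x^0: 0·1 = 0 ≡ 0 (mod 2)
x^1: 0·0 + 1·1 = 1 ≡ 1 (mod 2)
x^2: 0·1 + 1·0 = 0 ≡ 0 (mod 2)
x^3: 1·1 = 1 ≡ 1 (mod 2)
Result: x + x^3

f · g = x + x^3


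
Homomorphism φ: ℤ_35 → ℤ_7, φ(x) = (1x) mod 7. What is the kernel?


Kernel = preimage of identity
ker(φ) = {x ∈ ℤ_35 : 1x ≡ 0 (mod 7)}. Since 7 | 35, φ is well-defined. The kernel is the cyclic subgroup ⟨7⟩ of ℤ_35 (order 5), i.e. {0, 7, 14, 21, 28}

ker(φ) = {0, 7, 14, 21, 28}


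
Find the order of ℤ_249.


ℤ_n has n elements.

|ℤ_249| = 249


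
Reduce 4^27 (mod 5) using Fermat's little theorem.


Fermat's little theorem: if p is prime and gcd(a,p)=1, then a^(p-1) ≡ 1 (mod p)
p = 5 is prime, gcd(4,5) = 1
Reduce exponent: 27 mod 4 = 3
So 4^27 ≡ 4^3 (mod 5)
4^3 mod 5 = 4

4^27 ≡ 4 (mod 5)


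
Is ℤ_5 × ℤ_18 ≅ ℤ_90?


Comparing ℤ_5 × ℤ_18 and ℤ_90:
gcd(5,18) = 1, so ℤ_5 × ℤ_18 ≅ ℤ_90 (CRT)

Yes, ℤ_5 × ℤ_18 ≅ ℤ_90


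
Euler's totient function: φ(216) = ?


Factor n: 216 = 2^3 × 3^3
φ(n) = n · ∏(1 - 1/p) over distinct primes p | n
φ(216) = 216 · (1 - 1/2) · (1 - 1/3) = 72

φ(216) = 72


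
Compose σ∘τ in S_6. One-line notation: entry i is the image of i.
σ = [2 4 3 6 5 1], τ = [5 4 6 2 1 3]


σ∘τ: apply τ first, then σ
1 →τ 5 →σ 5
2 →τ 4 →σ 6
3 →τ 6 →σ 1
4 →τ 2 →σ 4
5 →τ 1 →σ 2
6 →τ 3 →σ 3

σ∘τ = [5 6 1 4 2 3]


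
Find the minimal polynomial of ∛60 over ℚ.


∛60 satisfies x³ - 60 = 0, irreducible over ℚ (no rational root; 60 is not a perfect cube)

Minimal polynomial: x³ - 60


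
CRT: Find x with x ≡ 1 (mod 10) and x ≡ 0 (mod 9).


m₁ = 10, m₂ = 9, gcd = 1, so CRT applies. M = m₁·m₂ = 90
Let M₁ = M/m₁ = 9, M₂ = M/m₂ = 10
Find y₁ ≡ M₁⁻¹ (mod m₁): 9⁻¹ ≡ 9 (mod 10)
Find y₂ ≡ M₂⁻¹ (mod m₂): 10⁻¹ ≡ 1 (mod 9)
x = a₁·M₁·y₁ + a₂·M₂·y₂ = 1·9·9 + 0·10·1 = 81
Reduce mod 90: x ≡ 81
Check: 81 mod 10 = 1 ✓, 81 mod 9 = 0 ✓

x ≡ 81 (mod 90)


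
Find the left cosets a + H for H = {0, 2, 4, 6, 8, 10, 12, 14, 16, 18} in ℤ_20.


H = {0, 2, 4, 6, 8, 10, 12, 14, 16, 18}, |H| = 10
Number of cosets = |G|/|H| = 20/10 = 2
0 + H = {0, 2, 4, 6, 8, 10, 12, 14, 16, 18}
1 + H = {1, 3, 5, 7, 9, 11, 13, 15, 17, 19}

Cosets: 0+H={0,2,4,6,8,10,12,14,16,18}; 1+H={1,3,5,7,9,11,13,15,17,19}


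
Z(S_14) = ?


Z(G) = {g ∈ G | gx = xg for all x ∈ G}
S_n is non-abelian for n ≥ 3; Z(S_14) is trivial

Z(S_14) = {e}


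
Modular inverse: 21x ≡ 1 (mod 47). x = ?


Use the extended Euclidean algorithm to write 1 = 21·s + 47·t; then s mod 47 is the inverse.
Euclidean algorithm:
  21 = 0·47 + 21
  47 = 2·21 + 5
  21 = 4·5 + 1
  5 = 5·1 + 0
gcd(21,47) = 1
Back-substitution gives: 21·(9) + 47·(-4) = 1
So 21⁻¹ ≡ 9 ≡ 9 (mod 47)
Check: 21 × 9 = 189 ≡ 1 (mod 47) ✓

21⁻¹ ≡ 9 (mod 47)


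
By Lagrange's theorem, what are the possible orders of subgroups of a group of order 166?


Lagrange's theorem: |H| divides |G|
|G| = 166
Divisors of 166: 1, 2, 83, 166

Possible subgroup orders: {1, 2, 83, 166}


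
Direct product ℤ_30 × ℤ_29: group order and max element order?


|ℤ_30 × ℤ_29| = 30 × 29 = 870
Max element order = lcm(30,29) = 870
Cyclic? Yes (gcd=1)

|ℤ_30×ℤ_29| = 870, max element order = 870


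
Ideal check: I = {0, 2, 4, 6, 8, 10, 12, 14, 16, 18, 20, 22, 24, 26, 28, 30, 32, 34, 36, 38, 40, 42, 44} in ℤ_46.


Check ideal conditions for I = {0, 2, 4, 6, 8, 10, 12, 14, 16, 18, 20, 22, 24, 26, 28, 30, 32, 34, 36, 38, 40, 42, 44} in ℤ_46:
(1) I is an additive subgroup? Yes
(2) For r ∈ ℤ_46 and a ∈ I: r·a ∈ I? Yes

Yes, I is an ideal of ℤ_46


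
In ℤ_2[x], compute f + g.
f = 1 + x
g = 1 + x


Add coefficients mod 2:
x^0: 1 + 1 = 0 (mod 2)
x^1: 1 + 1 = 0 (mod 2)
Result: 0

f + g = 0


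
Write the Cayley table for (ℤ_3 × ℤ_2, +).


Elements: {(0,0), (0,1), (1,0), (1,1), (2,0), (2,1)}
Operation: componentwise addition mod (3, 2)
Entry (a, b) = ((a₁+b₁) mod 3, (a₂+b₂) mod 2)

Cayley table:
      | (0,0) | (0,1) | (1,0) | (1,1) | (2,0) | (2,1)
(0,0) | (0,0) | (0,1) | (1,0) | (1,1) | (2,0) | (2,1)
(0,1) | (0,1) | (0,0) | (1,1) | (1,0) | (2,1) | (2,0)
(1,0) | (1,0) | (1,1) | (2,0) | (2,1) | (0,0) | (0,1)
(1,1) | (1,1) | (1,0) | (2,1) | (2,0) | (0,1) | (0,0)
(2,0) | (2,0) | (2,1) | (0,0) | (0,1) | (1,0) | (1,1)
(2,1) | (2,1) | (2,0) | (0,1) | (0,0) | (1,1) | (1,0)


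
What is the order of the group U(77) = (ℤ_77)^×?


U(n) is the group of units mod n; |U(n)| = φ(n)
|U(77)| = φ(77) = 60

|U(77) = (ℤ_77)^×| = 60


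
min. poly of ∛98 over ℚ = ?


∛98 satisfies x³ - 98 = 0, irreducible over ℚ (no rational root; 98 is not a perfect cube)

Minimal polynomial: x³ - 98


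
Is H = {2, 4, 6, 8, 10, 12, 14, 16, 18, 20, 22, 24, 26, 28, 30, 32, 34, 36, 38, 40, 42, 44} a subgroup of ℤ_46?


Subgroup test for H = {2, 4, 6, 8, 10, 12, 14, 16, 18, 20, 22, 24, 26, 28, 30, 32, 34, 36, 38, 40, 42, 44} in (ℤ_46, +):
(1) 0 ∈ H? No
(2) Closure: for all a,b ∈ H, (a+b) mod 46 ∈ H? No  [counterexample: 2 + 44 = 0 ∉ H]
(3) Inverses: for all a ∈ H, -a mod 46 ∈ H? Yes

No, H is not a subgroup of ℤ_46


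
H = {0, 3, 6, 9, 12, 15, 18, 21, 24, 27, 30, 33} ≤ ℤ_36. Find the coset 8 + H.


8 + H = {8 + h (mod 36) : h ∈ H}
8+0=8, 8+3=11, 8+6=14, 8+9=17, 8+12=20, 8+15=23, 8+18=26, 8+21=29, 8+24=32, 8+27=35, 8+30=2, 8+33=5
8 + H = {2, 5, 8, 11, 14, 17, 20, 23, 26, 29, 32, 35} = 2 + H

8 + H = {2, 5, 8, 11, 14, 17, 20, 23, 26, 29, 32, 35}


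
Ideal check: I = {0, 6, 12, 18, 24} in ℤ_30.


Check ideal conditions for I = {0, 6, 12, 18, 24} in ℤ_30:
(1) I is an additive subgroup? Yes
(2) For r ∈ ℤ_30 and a ∈ I: r·a ∈ I? Yes

Yes, I is an ideal of ℤ_30


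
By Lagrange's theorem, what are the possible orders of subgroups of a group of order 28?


Lagrange's theorem: |H| divides |G|
|G| = 28
Divisors of 28: 1, 2, 4, 7, 14, 28

Possible subgroup orders: {1, 2, 4, 7, 14, 28}


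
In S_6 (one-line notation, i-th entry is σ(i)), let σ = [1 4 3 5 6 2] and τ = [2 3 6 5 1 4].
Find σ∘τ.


σ∘τ: apply τ first, then σ
1 →τ 2 →σ 4
2 →τ 3 →σ 3
3 →τ 6 →σ 2
4 →τ 5 →σ 6
5 →τ 1 →σ 1
6 →τ 4 →σ 5

σ∘τ = [4 3 2 6 1 5]


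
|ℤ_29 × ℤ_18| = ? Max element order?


|ℤ_29 × ℤ_18| = 29 × 18 = 522
Max element order = lcm(29,18) = 522
Cyclic? Yes (gcd=1)

|ℤ_29×ℤ_18| = 522, max element order = 522


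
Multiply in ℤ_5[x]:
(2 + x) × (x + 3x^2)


Expand and collect like terms; reduce coefficients mod 5:
x^0: 2·0 = 0 ≡ 0 (mod 5)
x^1: 2·1 + 1·0 = 2 ≡ 2 (mod 5)
x^2: 2·3 + 1·1 = 7 ≡ 2 (mod 5)
x^3: 1·3 = 3 ≡ 3 (mod 5)
Result: 2x + 2x^2 + 3x^3

f · g = 2x + 2x^2 + 3x^3


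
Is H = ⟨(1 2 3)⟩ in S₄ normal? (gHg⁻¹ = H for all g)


H = ⟨(1 2 3)⟩ in S₄
(1 4)(1 2 3)(1 4)⁻¹ = (4 2 3) ∉ ⟨(1 2 3)⟩

No, not a normal subgroup


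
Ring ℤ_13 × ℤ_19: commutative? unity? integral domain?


Direct product ring; commutative with unity (1,1); but (1,0)·(0,1) = (0,0) gives zero divisors, so not an integral domain
Commutative: Yes
Integral domain: No
Has unity: Yes

ℤ_13 × ℤ_19: Commutative=Yes, Unity=Yes


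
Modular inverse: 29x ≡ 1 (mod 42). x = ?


Use the extended Euclidean algorithm to write 1 = 29·s + 42·t; then s mod 42 is the inverse.
Euclidean algorithm:
  29 = 0·42 + 29
  42 = 1·29 + 13
  29 = 2·13 + 3
  13 = 4·3 + 1
  3 = 3·1 + 0
gcd(29,42) = 1
Back-substitution gives: 29·(-13) + 42·(9) = 1
So 29⁻¹ ≡ -13 ≡ 29 (mod 42)
Check: 29 × 29 = 841 ≡ 1 (mod 42) ✓

29⁻¹ ≡ 29 (mod 42)


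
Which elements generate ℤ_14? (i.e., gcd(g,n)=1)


g generates ℤ_n iff gcd(g,n) = 1
Checking each g ∈ {1,...,13}:
gcd(1,14) = 1
gcd(2,14) = 2
gcd(3,14) = 1
gcd(4,14) = 2
gcd(5,14) = 1
gcd(6,14) = 2
gcd(7,14) = 7
gcd(8,14) = 2
gcd(9,14) = 1
gcd(10,14) = 2
gcd(11,14) = 1
gcd(12,14) = 2
gcd(13,14) = 1
Generators: {1, 3, 5, 9, 11, 13}
Number of generators = φ(14) = 6

Generators of ℤ_14 = {1, 3, 5, 9, 11, 13}


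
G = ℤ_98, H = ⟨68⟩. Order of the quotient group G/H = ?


|⟨68⟩| = n / gcd(68, 98) = 98 / 2 = 49
H is normal (ℤ_98 is abelian).
|G/H| = |G| / |H| = 98 / 49 = 2

|G/H| = 2


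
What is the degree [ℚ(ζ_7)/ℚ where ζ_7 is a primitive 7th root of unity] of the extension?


[ℚ(ζ_n):ℚ] = deg Φ_n(x) = φ(n). Here φ(7) = 6

[ℚ(ζ_7)/ℚ where ζ_7 is a primitive 7th root of unity] = 6


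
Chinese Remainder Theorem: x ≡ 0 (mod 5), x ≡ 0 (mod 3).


m₁ = 5, m₂ = 3, gcd = 1, so CRT applies. M = m₁·m₂ = 15
Let M₁ = M/m₁ = 3, M₂ = M/m₂ = 5
Find y₁ ≡ M₁⁻¹ (mod m₁): 3⁻¹ ≡ 2 (mod 5)
Find y₂ ≡ M₂⁻¹ (mod m₂): 5⁻¹ ≡ 2 (mod 3)
x = a₁·M₁·y₁ + a₂·M₂·y₂ = 0·3·2 + 0·5·2 = 0
Reduce mod 15: x ≡ 0
Check: 0 mod 5 = 0 ✓, 0 mod 3 = 0 ✓

x ≡ 0 (mod 15)


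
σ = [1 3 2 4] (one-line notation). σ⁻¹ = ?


To find σ⁻¹, swap domain and range:
σ(1) = 1 → σ⁻¹(1) = 1
σ(2) = 3 → σ⁻¹(3) = 2
σ(3) = 2 → σ⁻¹(2) = 3
σ(4) = 4 → σ⁻¹(4) = 4

σ⁻¹ = [1 3 2 4]


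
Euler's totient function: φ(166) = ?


Factor n: 166 = 2 × 83
φ(n) = n · ∏(1 - 1/p) over distinct primes p | n
φ(166) = 166 · (1 - 1/2) · (1 - 1/83) = 82

φ(166) = 82


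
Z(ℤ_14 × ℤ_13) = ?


Z(G) = {g ∈ G | gx = xg for all x ∈ G}
Direct product of abelian groups is abelian, so Z(G) = G

Z(ℤ_14 × ℤ_13) = ℤ_14 × ℤ_13


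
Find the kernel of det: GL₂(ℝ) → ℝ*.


Kernel = preimage of identity
ker(det) = {A | det(A) = 1} = SL₂(ℝ)

ker(det) = SL₂(ℝ)


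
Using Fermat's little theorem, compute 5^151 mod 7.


Fermat's little theorem: if p is prime and gcd(a,p)=1, then a^(p-1) ≡ 1 (mod p)
p = 7 is prime, gcd(5,7) = 1
Reduce exponent: 151 mod 6 = 1
So 5^151 ≡ 5^1 (mod 7)
5^1 mod 7 = 5

5^151 ≡ 5 (mod 7)


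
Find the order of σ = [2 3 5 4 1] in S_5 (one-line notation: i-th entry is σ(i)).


Cycle decomposition: (1 2 3 5)
Cycle lengths: 4
Order = lcm(4) = 4

ord(σ) = 4


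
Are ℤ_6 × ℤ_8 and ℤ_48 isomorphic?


Comparing ℤ_6 × ℤ_8 and ℤ_48:
gcd(6,8) = 2 ≠ 1. Max element order in ℤ_6×ℤ_8 is lcm(6,8) = 24 < 48, so it has no element of order 48

No, ℤ_6 × ℤ_8 ≇ ℤ_48


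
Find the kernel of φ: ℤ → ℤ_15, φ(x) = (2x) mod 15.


Kernel = preimage of identity
ker(φ) = {x ∈ ℤ : 2x ≡ 0 (mod 15)}. gcd(2,15) = 1, so 2x ≡ 0 (mod 15) ⟺ x ≡ 0 (mod 15/1 = 15). Hence ker(φ) = 15ℤ

ker(φ) = 15ℤ


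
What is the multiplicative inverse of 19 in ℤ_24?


Use the extended Euclidean algorithm to write 1 = 19·s + 24·t; then s mod 24 is the inverse.
Euclidean algorithm:
  19 = 0·24 + 19
  24 = 1·19 + 5
  19 = 3·5 + 4
  5 = 1·4 + 1
  4 = 4·1 + 0
gcd(19,24) = 1
Back-substitution gives: 19·(-5) + 24·(4) = 1
So 19⁻¹ ≡ -5 ≡ 19 (mod 24)
Check: 19 × 19 = 361 ≡ 1 (mod 24) ✓

19⁻¹ ≡ 19 (mod 24)


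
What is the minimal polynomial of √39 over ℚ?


√39 satisfies x² - 39 = 0, irreducible over ℚ since 39 is squarefree

Minimal polynomial: x² - 39


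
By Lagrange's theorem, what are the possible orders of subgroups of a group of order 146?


Lagrange's theorem: |H| divides |G|
|G| = 146
Divisors of 146: 1, 2, 73, 146

Possible subgroup orders: {1, 2, 73, 146}


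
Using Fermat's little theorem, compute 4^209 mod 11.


Fermat's little theorem: if p is prime and gcd(a,p)=1, then a^(p-1) ≡ 1 (mod p)
p = 11 is prime, gcd(4,11) = 1
Reduce exponent: 209 mod 10 = 9
So 4^209 ≡ 4^9 (mod 11)
4^9 mod 11 = 3

4^209 ≡ 3 (mod 11)


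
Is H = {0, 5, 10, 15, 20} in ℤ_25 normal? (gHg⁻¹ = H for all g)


H = {0, 5, 10, 15, 20} in ℤ_25
ℤ_25 is abelian; every subgroup of an abelian group is normal

Yes, normal subgroup


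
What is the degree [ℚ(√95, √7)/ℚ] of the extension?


[ℚ(√95,√7):ℚ] = [ℚ(√95,√7):ℚ(√95)]·[ℚ(√95):ℚ] = 2·2 = 4

[ℚ(√95, √7)/ℚ] = 4


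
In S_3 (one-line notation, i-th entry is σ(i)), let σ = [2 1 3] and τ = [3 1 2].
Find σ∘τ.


σ∘τ: apply τ first, then σ
1 →τ 3 →σ 3
2 →τ 1 →σ 2
3 →τ 2 →σ 1

σ∘τ = [3 2 1]


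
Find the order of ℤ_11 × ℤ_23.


|A × B| = |A| · |B|
|ℤ_11 × ℤ_23| = 11 × 23 = 253

|ℤ_11 × ℤ_23| = 253


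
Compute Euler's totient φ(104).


Factor n: 104 = 2^3 × 13
φ(n) = n · ∏(1 - 1/p) over distinct primes p | n
φ(104) = 104 · (1 - 1/2) · (1 - 1/13) = 48

φ(104) = 48


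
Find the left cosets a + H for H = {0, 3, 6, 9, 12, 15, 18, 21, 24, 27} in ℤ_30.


H = {0, 3, 6, 9, 12, 15, 18, 21, 24, 27}, |H| = 10
Number of cosets = |G|/|H| = 30/10 = 3
0 + H = {0, 3, 6, 9, 12, 15, 18, 21, 24, 27}
1 + H = {1, 4, 7, 10, 13, 16, 19, 22, 25, 28}
2 + H = {2, 5, 8, 11, 14, 17, 20, 23, 26, 29}

Cosets: 0+H={0,3,6,9,12,15,18,21,24,27}; 1+H={1,4,7,10,13,16,19,22,25,28}; 2+H={2,5,8,11,14,17,20,23,26,29}


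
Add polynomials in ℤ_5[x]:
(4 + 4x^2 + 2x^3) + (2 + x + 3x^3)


Add coefficients mod 5:
x^0: 4 + 2 = 1 (mod 5)
x^1: 0 + 1 = 1 (mod 5)
x^2: 4 + 0 = 4 (mod 5)
x^3: 2 + 3 = 0 (mod 5)
Result: 1 + x + 4x^2

f + g = 1 + x + 4x^2


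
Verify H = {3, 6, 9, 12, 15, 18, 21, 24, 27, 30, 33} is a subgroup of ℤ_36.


Subgroup test for H = {3, 6, 9, 12, 15, 18, 21, 24, 27, 30, 33} in (ℤ_36, +):
(1) 0 ∈ H? No
(2) Closure: for all a,b ∈ H, (a+b) mod 36 ∈ H? No  [counterexample: 3 + 33 = 0 ∉ H]
(3) Inverses: for all a ∈ H, -a mod 36 ∈ H? Yes

No, H is not a subgroup of ℤ_36


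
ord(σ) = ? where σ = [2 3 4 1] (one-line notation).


Cycle decomposition: (1 2 3 4)
Cycle lengths: 4
Order = lcm(4) = 4

ord(σ) = 4


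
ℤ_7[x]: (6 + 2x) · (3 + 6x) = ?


Expand and collect like terms; reduce coefficients mod 7:
x^0: 6·3 = 18 ≡ 4 (mod 7)
x^1: 6·6 + 2·3 = 42 ≡ 0 (mod 7)
x^2: 2·6 = 12 ≡ 5 (mod 7)
Result: 4 + 5x^2

f · g = 4 + 5x^2


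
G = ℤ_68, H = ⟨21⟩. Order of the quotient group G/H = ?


|⟨21⟩| = n / gcd(21, 68) = 68 / 1 = 68
H is normal (ℤ_68 is abelian).
|G/H| = |G| / |H| = 68 / 68 = 1

|G/H| = 1


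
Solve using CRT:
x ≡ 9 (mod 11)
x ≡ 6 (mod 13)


m₁ = 11, m₂ = 13, gcd = 1, so CRT applies. M = m₁·m₂ = 143
Let M₁ = M/m₁ = 13, M₂ = M/m₂ = 11
Find y₁ ≡ M₁⁻¹ (mod m₁): 13⁻¹ ≡ 6 (mod 11)
Find y₂ ≡ M₂⁻¹ (mod m₂): 11⁻¹ ≡ 6 (mod 13)
x = a₁·M₁·y₁ + a₂·M₂·y₂ = 9·13·6 + 6·11·6 = 1098
Reduce mod 143: x ≡ 97
Check: 97 mod 11 = 9 ✓, 97 mod 13 = 6 ✓

x ≡ 97 (mod 143)


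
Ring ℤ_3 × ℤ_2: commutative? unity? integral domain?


Direct product ring; commutative with unity (1,1); but (1,0)·(0,1) = (0,0) gives zero divisors, so not an integral domain
Commutative: Yes
Integral domain: No
Has unity: Yes

ℤ_3 × ℤ_2: Commutative=Yes, Unity=Yes


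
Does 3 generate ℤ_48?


g generates ℤ_n iff gcd(g, n) = 1
gcd(3, 48) = 3
Since gcd = 3 ≠ 1, ⟨3⟩ has order 16 < 48, so 3 is not a generator.

No, 3 does not generate ℤ_48


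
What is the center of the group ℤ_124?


Z(G) = {g ∈ G | gx = xg for all x ∈ G}
ℤ_124 is abelian, so Z(G) = G

Z(ℤ_124) = ℤ_124


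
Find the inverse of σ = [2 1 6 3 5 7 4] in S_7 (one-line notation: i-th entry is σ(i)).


To find σ⁻¹, swap domain and range:
σ(1) = 2 → σ⁻¹(2) = 1
σ(2) = 1 → σ⁻¹(1) = 2
σ(3) = 6 → σ⁻¹(6) = 3
σ(4) = 3 → σ⁻¹(3) = 4
σ(5) = 5 → σ⁻¹(5) = 5
σ(6) = 7 → σ⁻¹(7) = 6
σ(7) = 4 → σ⁻¹(4) = 7

σ⁻¹ = [2 1 4 7 5 3 6]


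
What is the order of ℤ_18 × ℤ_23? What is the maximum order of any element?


|ℤ_18 × ℤ_23| = 18 × 23 = 414
Max element order = lcm(18,23) = 414
Cyclic? Yes (gcd=1)

|ℤ_18×ℤ_23| = 414, max element order = 414


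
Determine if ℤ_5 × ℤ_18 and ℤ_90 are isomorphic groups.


Comparing ℤ_5 × ℤ_18 and ℤ_90:
gcd(5,18) = 1, so ℤ_5 × ℤ_18 ≅ ℤ_90 (CRT)

Yes, ℤ_5 × ℤ_18 ≅ ℤ_90


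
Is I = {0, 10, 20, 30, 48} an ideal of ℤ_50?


Check ideal conditions for I = {0, 10, 20, 30, 48} in ℤ_50:
(1) I is an additive subgroup? No
(2) For r ∈ ℤ_50 and a ∈ I: r·a ∈ I? No  [counterexample: r=2, a=20, r·a mod 50 = 40 ∉ I]

No, I is not an ideal of ℤ_50


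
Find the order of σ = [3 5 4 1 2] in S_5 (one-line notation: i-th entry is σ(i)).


Cycle decomposition: (1 3 4) (2 5)
Cycle lengths: 3, 2
Order = lcm(3, 2) = 6

ord(σ) = 6


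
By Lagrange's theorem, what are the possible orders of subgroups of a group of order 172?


Lagrange's theorem: |H| divides |G|
|G| = 172
Divisors of 172: 1, 2, 4, 43, 86, 172

Possible subgroup orders: {1, 2, 4, 43, 86, 172}


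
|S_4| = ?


|S_n| = n! (number of permutations of n symbols)
|S_4| = 4! = 24

|S_4| = 24


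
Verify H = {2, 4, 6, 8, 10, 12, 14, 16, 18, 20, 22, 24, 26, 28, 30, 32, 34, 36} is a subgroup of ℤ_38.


Subgroup test for H = {2, 4, 6, 8, 10, 12, 14, 16, 18, 20, 22, 24, 26, 28, 30, 32, 34, 36} in (ℤ_38, +):
(1) 0 ∈ H? No
(2) Closure: for all a,b ∈ H, (a+b) mod 38 ∈ H? No  [counterexample: 2 + 36 = 0 ∉ H]
(3) Inverses: for all a ∈ H, -a mod 38 ∈ H? Yes

No, H is not a subgroup of ℤ_38


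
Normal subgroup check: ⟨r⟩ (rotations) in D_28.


H = ⟨r⟩ (rotations) in D_28
The rotation subgroup ⟨r⟩ has index 2 in D_28, so it is normal

Yes, normal subgroup


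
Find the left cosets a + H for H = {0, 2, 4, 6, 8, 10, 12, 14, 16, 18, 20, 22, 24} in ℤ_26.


H = {0, 2, 4, 6, 8, 10, 12, 14, 16, 18, 20, 22, 24}, |H| = 13
Number of cosets = |G|/|H| = 26/13 = 2
0 + H = {0, 2, 4, 6, 8, 10, 12, 14, 16, 18, 20, 22, 24}
1 + H = {1, 3, 5, 7, 9, 11, 13, 15, 17, 19, 21, 23, 25}

Cosets: 0+H={0,2,4,6,8,10,12,14,16,18,20,22,24}; 1+H={1,3,5,7,9,11,13,15,17,19,21,23,25}


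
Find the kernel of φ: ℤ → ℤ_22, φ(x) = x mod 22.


Kernel = preimage of identity
ker(φ) = {x ∈ ℤ : x ≡ 0 (mod 22)} = 22ℤ = {0, ±22, ±44, ...}

ker(φ) = 22ℤ


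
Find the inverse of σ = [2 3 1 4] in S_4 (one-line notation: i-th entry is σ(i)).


To find σ⁻¹, swap domain and range:
σ(1) = 2 → σ⁻¹(2) = 1
σ(2) = 3 → σ⁻¹(3) = 2
σ(3) = 1 → σ⁻¹(1) = 3
σ(4) = 4 → σ⁻¹(4) = 4

σ⁻¹ = [3 1 2 4]


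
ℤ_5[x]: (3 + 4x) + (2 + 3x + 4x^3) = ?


Add coefficients mod 5:
x^0: 3 + 2 = 0 (mod 5)
x^1: 4 + 3 = 2 (mod 5)
x^2: 0 + 0 = 0 (mod 5)
x^3: 0 + 4 = 4 (mod 5)
Result: 2x + 4x^3

f + g = 2x + 4x^3


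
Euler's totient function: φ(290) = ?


Factor n: 290 = 2 × 5 × 29
φ(n) = n · ∏(1 - 1/p) over distinct primes p | n
φ(290) = 290 · (1 - 1/2) · (1 - 1/5) · (1 - 1/29) = 112

φ(290) = 112


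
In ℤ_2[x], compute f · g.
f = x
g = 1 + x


Expand and collect like terms; reduce coefficients mod 2:
x^0: 0·1 = 0 ≡ 0 (mod 2)
x^1: 0·1 + 1·1 = 1 ≡ 1 (mod 2)
x^2: 1·1 = 1 ≡ 1 (mod 2)
Result: x + x^2

f · g = x + x^2


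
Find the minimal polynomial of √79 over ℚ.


√79 satisfies x² - 79 = 0, irreducible over ℚ since 79 is squarefree

Minimal polynomial: x² - 79


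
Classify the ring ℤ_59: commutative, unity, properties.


ℤ_59 is a commutative ring with unity 1; 59 is prime, so ℤ_59 is a field (hence an integral domain)
Commutative: Yes
Integral domain: Yes
Has unity: Yes

ℤ_59: Commutative=Yes, Unity=Yes


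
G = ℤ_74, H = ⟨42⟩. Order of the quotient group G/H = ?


|⟨42⟩| = n / gcd(42, 74) = 74 / 2 = 37
H is normal (ℤ_74 is abelian).
|G/H| = |G| / |H| = 74 / 37 = 2

|G/H| = 2


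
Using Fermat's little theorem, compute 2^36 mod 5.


Fermat's little theorem: if p is prime and gcd(a,p)=1, then a^(p-1) ≡ 1 (mod p)
p = 5 is prime, gcd(2,5) = 1
Reduce exponent: 36 mod 4 = 0
So 2^36 ≡ 2^0 (mod 5)
2^0 = 1

2^36 ≡ 1 (mod 5)


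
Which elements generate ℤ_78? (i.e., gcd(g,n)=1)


g generates ℤ_n iff gcd(g,n) = 1
Prime factors of 78: 2, 3, 13
Generators are g ∈ {1,...,77} not divisible by any of these primes.
Generators: {1, 5, 7, 11, 17, 19, 23, 25, 29, 31, 35, 37, 41, 43, 47, 49, 53, 55, 59, 61, 67, 71, 73, 77}
Number of generators = φ(78) = 24

Generators of ℤ_78 = {1, 5, 7, 11, 17, 19, 23, 25, 29, 31, 35, 37, 41, 43, 47, 49, 53, 55, 59, 61, 67, 71, 73, 77}


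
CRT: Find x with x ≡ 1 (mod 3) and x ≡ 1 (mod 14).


m₁ = 3, m₂ = 14, gcd = 1, so CRT applies. M = m₁·m₂ = 42
Let M₁ = M/m₁ = 14, M₂ = M/m₂ = 3
Find y₁ ≡ M₁⁻¹ (mod m₁): 14⁻¹ ≡ 2 (mod 3)
Find y₂ ≡ M₂⁻¹ (mod m₂): 3⁻¹ ≡ 5 (mod 14)
x = a₁·M₁·y₁ + a₂·M₂·y₂ = 1·14·2 + 1·3·5 = 43
Reduce mod 42: x ≡ 1
Check: 1 mod 3 = 1 ✓, 1 mod 14 = 1 ✓

x ≡ 1 (mod 42)


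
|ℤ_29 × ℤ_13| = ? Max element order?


|ℤ_29 × ℤ_13| = 29 × 13 = 377
Max element order = lcm(29,13) = 377
Cyclic? Yes (gcd=1)

|ℤ_29×ℤ_13| = 377, max element order = 377


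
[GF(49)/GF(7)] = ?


GF(49) = GF(7^2), so the extension degree is 2

[GF(49)/GF(7)] = 2


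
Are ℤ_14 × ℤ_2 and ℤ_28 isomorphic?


Comparing ℤ_14 × ℤ_2 and ℤ_28:
gcd(14,2) = 2 ≠ 1. Max element order in ℤ_14×ℤ_2 is lcm(14,2) = 14 < 28, so it has no element of order 28

No, ℤ_14 × ℤ_2 ≇ ℤ_28


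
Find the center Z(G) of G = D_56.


Z(G) = {g ∈ G | gx = xg for all x ∈ G}
For even n, Z(D_n) = {e, r^(n/2)}: the 180° rotation r^28 commutes with every reflection and rotation

Z(D_56) = {e, r^28}


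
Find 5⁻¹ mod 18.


Use the extended Euclidean algorithm to write 1 = 5·s + 18·t; then s mod 18 is the inverse.
Euclidean algorithm:
  5 = 0·18 + 5
  18 = 3·5 + 3
  5 = 1·3 + 2
  3 = 1·2 + 1
  2 = 2·1 + 0
gcd(5,18) = 1
Back-substitution gives: 5·(-7) + 18·(2) = 1
So 5⁻¹ ≡ -7 ≡ 11 (mod 18)
Check: 5 × 11 = 55 ≡ 1 (mod 18) ✓

5⁻¹ ≡ 11 (mod 18)


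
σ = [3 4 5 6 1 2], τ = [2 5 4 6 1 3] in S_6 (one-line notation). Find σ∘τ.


σ∘τ: apply τ first, then σ
1 →τ 2 →σ 4
2 →τ 5 →σ 1
3 →τ 4 →σ 6
4 →τ 6 →σ 2
5 →τ 1 →σ 3
6 →τ 3 →σ 5

σ∘τ = [4 1 6 2 3 5]


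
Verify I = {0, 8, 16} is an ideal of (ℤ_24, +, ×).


Check ideal conditions for I = {0, 8, 16} in ℤ_24:
(1) I is an additive subgroup? Yes
(2) For r ∈ ℤ_24 and a ∈ I: r·a ∈ I? Yes

Yes, I is an ideal of ℤ_24


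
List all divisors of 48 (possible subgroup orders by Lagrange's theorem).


Lagrange's theorem: |H| divides |G|
|G| = 48
Divisors of 48: 1, 2, 3, 4, 6, 8, 12, 16, 24, 48

Possible subgroup orders: {1, 2, 3, 4, 6, 8, 12, 16, 24, 48}


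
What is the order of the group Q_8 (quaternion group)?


Q_8 = {±1, ±i, ±j, ±k}
|Q_8| = 8

|Q_8 (quaternion group)| = 8


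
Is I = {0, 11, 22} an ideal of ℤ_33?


Check ideal conditions for I = {0, 11, 22} in ℤ_33:
(1) I is an additive subgroup? Yes
(2) For r ∈ ℤ_33 and a ∈ I: r·a ∈ I? Yes

Yes, I is an ideal of ℤ_33


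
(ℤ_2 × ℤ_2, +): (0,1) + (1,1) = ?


Operation: componentwise addition mod (2, 2)
(0,1) + (1,1) = ((a₁+b₁) mod 2, (a₂+b₂) mod 2) with a = (0,1), b = (1,1)

(0,1) + (1,1) = (1,0)


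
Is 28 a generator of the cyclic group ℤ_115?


g generates ℤ_n iff gcd(g, n) = 1
gcd(28, 115) = 1
Since gcd = 1, 28 is a generator.

Yes, 28 generates ℤ_115


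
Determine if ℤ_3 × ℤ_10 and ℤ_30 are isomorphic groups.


Comparing ℤ_3 × ℤ_10 and ℤ_30:
gcd(3,10) = 1, so ℤ_3 × ℤ_10 ≅ ℤ_30 (CRT)

Yes, ℤ_3 × ℤ_10 ≅ ℤ_30


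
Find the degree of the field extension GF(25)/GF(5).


GF(25) = GF(5^2), so the extension degree is 2

[GF(25)/GF(5)] = 2


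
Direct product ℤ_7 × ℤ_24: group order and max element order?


|ℤ_7 × ℤ_24| = 7 × 24 = 168
Max element order = lcm(7,24) = 168
Cyclic? Yes (gcd=1)

|ℤ_7×ℤ_24| = 168, max element order = 168


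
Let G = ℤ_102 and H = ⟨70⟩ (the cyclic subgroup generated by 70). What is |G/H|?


|⟨70⟩| = n / gcd(70, 102) = 102 / 2 = 51
H is normal (ℤ_102 is abelian).
|G/H| = |G| / |H| = 102 / 51 = 2

|G/H| = 2


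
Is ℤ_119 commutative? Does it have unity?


ℤ_119 is a commutative ring with unity 1; 119 = 7×17 is composite, so 7·17 ≡ 0 gives zero divisors (not an integral domain)
Commutative: Yes
Integral domain: No
Has unity: Yes

ℤ_119: Commutative=Yes, Unity=Yes


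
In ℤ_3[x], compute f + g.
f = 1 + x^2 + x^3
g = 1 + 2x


Add coefficients mod 3:
x^0: 1 + 1 = 2 (mod 3)
x^1: 0 + 2 = 2 (mod 3)
x^2: 1 + 0 = 1 (mod 3)
x^3: 1 + 0 = 1 (mod 3)
Result: 2 + 2x + x^2 + x^3

f + g = 2 + 2x + x^2 + x^3


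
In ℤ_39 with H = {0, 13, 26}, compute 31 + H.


31 + H = {31 + h (mod 39) : h ∈ H}
31+0=31, 31+13=5, 31+26=18
31 + H = {5, 18, 31} = 5 + H

31 + H = {5, 18, 31}


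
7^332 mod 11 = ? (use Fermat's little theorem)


Fermat's little theorem: if p is prime and gcd(a,p)=1, then a^(p-1) ≡ 1 (mod p)
p = 11 is prime, gcd(7,11) = 1
Reduce exponent: 332 mod 10 = 2
So 7^332 ≡ 7^2 (mod 11)
7^2 mod 11 = 5

7^332 ≡ 5 (mod 11)


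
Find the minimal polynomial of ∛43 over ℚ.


∛43 satisfies x³ - 43 = 0, irreducible over ℚ (no rational root; 43 is not a perfect cube)

Minimal polynomial: x³ - 43


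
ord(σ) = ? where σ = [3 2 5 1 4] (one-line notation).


Cycle decomposition: (1 3 5 4)
Cycle lengths: 4
Order = lcm(4) = 4

ord(σ) = 4


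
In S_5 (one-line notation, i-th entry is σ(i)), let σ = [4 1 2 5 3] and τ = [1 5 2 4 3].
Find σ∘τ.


σ∘τ: apply τ first, then σ
1 →τ 1 →σ 4
2 →τ 5 →σ 3
3 →τ 2 →σ 1
4 →τ 4 →σ 5
5 →τ 3 →σ 2

σ∘τ = [4 3 1 5 2]


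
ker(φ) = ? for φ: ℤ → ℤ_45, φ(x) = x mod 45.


Kernel = preimage of identity
ker(φ) = {x ∈ ℤ : x ≡ 0 (mod 45)} = 45ℤ = {0, ±45, ±90, ...}

ker(φ) = 45ℤ


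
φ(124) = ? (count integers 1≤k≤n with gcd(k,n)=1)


Factor n: 124 = 2^2 × 31
φ(n) = n · ∏(1 - 1/p) over distinct primes p | n
φ(124) = 124 · (1 - 1/2) · (1 - 1/31) = 60

φ(124) = 60


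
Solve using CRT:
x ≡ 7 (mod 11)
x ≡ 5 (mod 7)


m₁ = 11, m₂ = 7, gcd = 1, so CRT applies. M = m₁·m₂ = 77
Let M₁ = M/m₁ = 7, M₂ = M/m₂ = 11
Find y₁ ≡ M₁⁻¹ (mod m₁): 7⁻¹ ≡ 8 (mod 11)
Find y₂ ≡ M₂⁻¹ (mod m₂): 11⁻¹ ≡ 2 (mod 7)
x = a₁·M₁·y₁ + a₂·M₂·y₂ = 7·7·8 + 5·11·2 = 502
Reduce mod 77: x ≡ 40
Check: 40 mod 11 = 7 ✓, 40 mod 7 = 5 ✓

x ≡ 40 (mod 77)


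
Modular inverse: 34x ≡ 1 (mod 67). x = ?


Use the extended Euclidean algorithm to write 1 = 34·s + 67·t; then s mod 67 is the inverse.
Euclidean algorithm:
  34 = 0·67 + 34
  67 = 1·34 + 33
  34 = 1·33 + 1
  33 = 33·1 + 0
gcd(34,67) = 1
Back-substitution gives: 34·(2) + 67·(-1) = 1
So 34⁻¹ ≡ 2 ≡ 2 (mod 67)
Check: 34 × 2 = 68 ≡ 1 (mod 67) ✓

34⁻¹ ≡ 2 (mod 67)
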